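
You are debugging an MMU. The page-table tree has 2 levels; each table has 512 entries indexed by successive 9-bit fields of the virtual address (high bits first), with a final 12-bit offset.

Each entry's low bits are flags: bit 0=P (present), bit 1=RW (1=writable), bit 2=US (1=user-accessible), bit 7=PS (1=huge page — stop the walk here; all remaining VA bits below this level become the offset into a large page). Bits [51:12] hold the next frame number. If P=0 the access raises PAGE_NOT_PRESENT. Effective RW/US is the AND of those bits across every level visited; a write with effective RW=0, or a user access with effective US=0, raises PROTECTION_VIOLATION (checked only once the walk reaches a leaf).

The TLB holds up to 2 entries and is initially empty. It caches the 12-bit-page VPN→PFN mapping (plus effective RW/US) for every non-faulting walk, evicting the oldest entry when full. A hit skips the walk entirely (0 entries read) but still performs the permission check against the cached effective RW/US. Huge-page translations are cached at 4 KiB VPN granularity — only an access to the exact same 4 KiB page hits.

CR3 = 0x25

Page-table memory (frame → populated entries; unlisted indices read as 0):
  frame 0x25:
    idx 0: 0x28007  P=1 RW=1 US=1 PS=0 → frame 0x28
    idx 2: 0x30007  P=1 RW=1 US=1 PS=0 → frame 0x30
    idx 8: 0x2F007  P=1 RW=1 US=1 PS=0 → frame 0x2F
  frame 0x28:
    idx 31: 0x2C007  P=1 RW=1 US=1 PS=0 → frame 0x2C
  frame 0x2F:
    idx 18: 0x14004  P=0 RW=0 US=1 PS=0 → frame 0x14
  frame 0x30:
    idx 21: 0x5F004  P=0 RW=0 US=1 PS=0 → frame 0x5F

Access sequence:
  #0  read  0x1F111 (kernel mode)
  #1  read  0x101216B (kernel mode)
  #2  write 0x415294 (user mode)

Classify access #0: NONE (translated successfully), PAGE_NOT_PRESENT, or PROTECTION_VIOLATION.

Walk each access:
#0 VA=0x1F111 (r,kernel):
  [0] read 0x25 idx=0: raw=0x28007 flags P=1 W=1 U=1 S=0
  [1] read 0x28 idx=31: raw=0x2C007 flags P=1 W=1 U=1 S=0
  → PA=0x2C111  (2 entries read)
#1 VA=0x101216B (r,kernel):
  [0] read 0x25 idx=8: raw=0x2F007 flags P=1 W=1 U=1 S=0
  [1] read 0x2F idx=18: raw=0x14004 flags P=0 W=0 U=1 S=0
  ✗ PAGE_NOT_PRESENT  [2 reads]
#2 VA=0x415294 (w,user):
  [0] read 0x25 idx=2: raw=0x30007 flags P=1 W=1 U=1 S=0
  [1] read 0x30 idx=21: raw=0x5F004 flags P=0 W=0 U=1 S=0
  ✗ PAGE_NOT_PRESENT  [2 reads]

Access #0 fault: NONE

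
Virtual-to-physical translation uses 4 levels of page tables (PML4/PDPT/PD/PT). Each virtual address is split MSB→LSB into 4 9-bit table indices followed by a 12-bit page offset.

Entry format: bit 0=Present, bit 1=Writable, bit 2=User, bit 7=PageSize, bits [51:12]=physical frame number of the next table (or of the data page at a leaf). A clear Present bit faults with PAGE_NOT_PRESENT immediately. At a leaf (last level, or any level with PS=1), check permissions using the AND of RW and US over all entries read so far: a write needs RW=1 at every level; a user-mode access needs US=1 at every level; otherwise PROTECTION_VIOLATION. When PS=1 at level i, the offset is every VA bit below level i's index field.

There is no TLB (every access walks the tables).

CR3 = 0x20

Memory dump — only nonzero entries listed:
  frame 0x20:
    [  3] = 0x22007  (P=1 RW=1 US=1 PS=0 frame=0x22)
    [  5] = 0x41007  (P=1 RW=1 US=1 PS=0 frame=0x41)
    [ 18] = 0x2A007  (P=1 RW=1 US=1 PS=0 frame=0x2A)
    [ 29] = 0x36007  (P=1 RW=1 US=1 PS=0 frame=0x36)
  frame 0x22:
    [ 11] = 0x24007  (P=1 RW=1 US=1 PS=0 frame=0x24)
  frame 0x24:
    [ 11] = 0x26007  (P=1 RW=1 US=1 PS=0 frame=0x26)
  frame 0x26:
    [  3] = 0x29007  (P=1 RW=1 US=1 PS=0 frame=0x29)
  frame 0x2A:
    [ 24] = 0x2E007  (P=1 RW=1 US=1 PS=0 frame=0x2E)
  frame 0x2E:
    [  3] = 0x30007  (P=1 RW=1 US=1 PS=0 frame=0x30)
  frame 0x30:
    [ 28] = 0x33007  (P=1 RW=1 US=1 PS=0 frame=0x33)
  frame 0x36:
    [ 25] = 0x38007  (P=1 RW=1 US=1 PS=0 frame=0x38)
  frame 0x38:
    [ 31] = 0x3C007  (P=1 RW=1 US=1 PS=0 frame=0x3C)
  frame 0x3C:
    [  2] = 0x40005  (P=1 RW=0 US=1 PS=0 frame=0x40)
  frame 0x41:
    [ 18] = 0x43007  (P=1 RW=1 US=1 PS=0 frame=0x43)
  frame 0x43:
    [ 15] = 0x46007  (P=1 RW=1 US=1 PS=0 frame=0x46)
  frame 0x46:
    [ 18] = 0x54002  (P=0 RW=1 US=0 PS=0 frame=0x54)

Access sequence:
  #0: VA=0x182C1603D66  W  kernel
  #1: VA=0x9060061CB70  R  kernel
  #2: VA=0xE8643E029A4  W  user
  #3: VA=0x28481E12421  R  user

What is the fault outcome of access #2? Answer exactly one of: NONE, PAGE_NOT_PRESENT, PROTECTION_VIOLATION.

Walk each access:
#0 VA=0x182C1603D66 (w,kernel):
  lvl0: tbl 0x20, slot 3 ⇒ 0x22007 (P1/RW1/US1/PS0)
  lvl1: tbl 0x22, slot 11 ⇒ 0x24007 (P1/RW1/US1/PS0)
  lvl2: tbl 0x24, slot 11 ⇒ 0x26007 (P1/RW1/US1/PS0)
  lvl3: tbl 0x26, slot 3 ⇒ 0x29007 (P1/RW1/US1/PS0)
  → PA=0x29D66  (4 entries read)
#1 VA=0x9060061CB70 (r,kernel):
  lvl0: tbl 0x20, slot 18 ⇒ 0x2A007 (P1/RW1/US1/PS0)
  lvl1: tbl 0x2A, slot 24 ⇒ 0x2E007 (P1/RW1/US1/PS0)
  lvl2: tbl 0x2E, slot 3 ⇒ 0x30007 (P1/RW1/US1/PS0)
  lvl3: tbl 0x30, slot 28 ⇒ 0x33007 (P1/RW1/US1/PS0)
  → PA=0x33B70  (4 entries read)
#2 VA=0xE8643E029A4 (w,user):
  lvl0: tbl 0x20, slot 29 ⇒ 0x36007 (P1/RW1/US1/PS0)
  lvl1: tbl 0x36, slot 25 ⇒ 0x38007 (P1/RW1/US1/PS0)
  lvl2: tbl 0x38, slot 31 ⇒ 0x3C007 (P1/RW1/US1/PS0)
  lvl3: tbl 0x3C, slot 2 ⇒ 0x40005 (P1/RW0/US1/PS0)
  ⇒ fault: PROTECTION_VIOLATION  — 4 lookups
#3 VA=0x28481E12421 (r,user):
  lvl0: tbl 0x20, slot 5 ⇒ 0x41007 (P1/RW1/US1/PS0)
  lvl1: tbl 0x41, slot 18 ⇒ 0x43007 (P1/RW1/US1/PS0)
  lvl2: tbl 0x43, slot 15 ⇒ 0x46007 (P1/RW1/US1/PS0)
  lvl3: tbl 0x46, slot 18 ⇒ 0x54002 (P0/RW1/US0/PS0)
  ⇒ fault: PAGE_NOT_PRESENT  — 4 lookups

Access #2 fault: PROTECTION_VIOLATION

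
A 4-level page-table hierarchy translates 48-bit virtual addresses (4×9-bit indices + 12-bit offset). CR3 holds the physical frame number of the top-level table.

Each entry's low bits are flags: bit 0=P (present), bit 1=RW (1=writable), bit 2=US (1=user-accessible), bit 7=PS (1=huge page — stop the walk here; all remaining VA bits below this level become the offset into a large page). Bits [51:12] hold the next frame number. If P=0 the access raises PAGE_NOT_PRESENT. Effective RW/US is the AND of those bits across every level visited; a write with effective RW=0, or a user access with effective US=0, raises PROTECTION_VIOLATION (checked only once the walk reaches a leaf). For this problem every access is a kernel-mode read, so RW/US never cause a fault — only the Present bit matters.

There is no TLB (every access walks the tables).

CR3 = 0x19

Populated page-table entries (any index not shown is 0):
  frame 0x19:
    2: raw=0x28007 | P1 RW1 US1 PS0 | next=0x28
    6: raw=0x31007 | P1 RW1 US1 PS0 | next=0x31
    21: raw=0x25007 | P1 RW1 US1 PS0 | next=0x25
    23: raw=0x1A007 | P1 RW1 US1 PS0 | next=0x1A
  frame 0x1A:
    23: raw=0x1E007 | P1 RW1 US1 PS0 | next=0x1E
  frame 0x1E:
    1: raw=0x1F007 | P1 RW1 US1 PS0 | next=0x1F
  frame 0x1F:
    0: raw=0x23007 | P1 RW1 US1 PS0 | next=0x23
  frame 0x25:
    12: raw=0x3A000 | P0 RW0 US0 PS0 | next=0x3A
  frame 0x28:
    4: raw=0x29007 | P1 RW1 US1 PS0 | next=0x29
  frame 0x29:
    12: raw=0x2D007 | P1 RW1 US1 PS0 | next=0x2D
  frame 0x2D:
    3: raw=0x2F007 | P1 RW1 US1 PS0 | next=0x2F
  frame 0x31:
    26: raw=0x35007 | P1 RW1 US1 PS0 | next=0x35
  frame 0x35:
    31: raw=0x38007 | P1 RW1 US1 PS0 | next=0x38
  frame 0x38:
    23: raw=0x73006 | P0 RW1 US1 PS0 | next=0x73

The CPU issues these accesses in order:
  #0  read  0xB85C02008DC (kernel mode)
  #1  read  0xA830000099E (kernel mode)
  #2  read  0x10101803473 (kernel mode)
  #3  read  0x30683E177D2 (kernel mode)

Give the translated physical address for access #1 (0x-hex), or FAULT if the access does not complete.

Walk each access:
#0 VA=0xB85C02008DC (r,kernel):
  lvl0: tbl 0x19, slot 23 ⇒ 0x1A007 (P1/RW1/US1/PS0)
  lvl1: tbl 0x1A, slot 23 ⇒ 0x1E007 (P1/RW1/US1/PS0)
  lvl2: tbl 0x1E, slot 1 ⇒ 0x1F007 (P1/RW1/US1/PS0)
  lvl3: tbl 0x1F, slot 0 ⇒ 0x23007 (P1/RW1/US1/PS0)
  → PA=0x238DC  (4 entries read)
#1 VA=0xA830000099E (r,kernel):
  lvl0: tbl 0x19, slot 21 ⇒ 0x25007 (P1/RW1/US1/PS0)
  lvl1: tbl 0x25, slot 12 ⇒ 0x3A000 (P0/RW0/US0/PS0)
  ✗ PAGE_NOT_PRESENT  [2 reads]
#2 VA=0x10101803473 (r,kernel):
  lvl0: tbl 0x19, slot 2 ⇒ 0x28007 (P1/RW1/US1/PS0)
  lvl1: tbl 0x28, slot 4 ⇒ 0x29007 (P1/RW1/US1/PS0)
  lvl2: tbl 0x29, slot 12 ⇒ 0x2D007 (P1/RW1/US1/PS0)
  lvl3: tbl 0x2D, slot 3 ⇒ 0x2F007 (P1/RW1/US1/PS0)
  → PA=0x2F473  (4 entries read)
#3 VA=0x30683E177D2 (r,kernel):
  lvl0: tbl 0x19, slot 6 ⇒ 0x31007 (P1/RW1/US1/PS0)
  lvl1: tbl 0x31, slot 26 ⇒ 0x35007 (P1/RW1/US1/PS0)
  lvl2: tbl 0x35, slot 31 ⇒ 0x38007 (P1/RW1/US1/PS0)
  lvl3: tbl 0x38, slot 23 ⇒ 0x73006 (P0/RW1/US1/PS0)
  ✗ PAGE_NOT_PRESENT  [4 reads]

Access #1 PA: FAULT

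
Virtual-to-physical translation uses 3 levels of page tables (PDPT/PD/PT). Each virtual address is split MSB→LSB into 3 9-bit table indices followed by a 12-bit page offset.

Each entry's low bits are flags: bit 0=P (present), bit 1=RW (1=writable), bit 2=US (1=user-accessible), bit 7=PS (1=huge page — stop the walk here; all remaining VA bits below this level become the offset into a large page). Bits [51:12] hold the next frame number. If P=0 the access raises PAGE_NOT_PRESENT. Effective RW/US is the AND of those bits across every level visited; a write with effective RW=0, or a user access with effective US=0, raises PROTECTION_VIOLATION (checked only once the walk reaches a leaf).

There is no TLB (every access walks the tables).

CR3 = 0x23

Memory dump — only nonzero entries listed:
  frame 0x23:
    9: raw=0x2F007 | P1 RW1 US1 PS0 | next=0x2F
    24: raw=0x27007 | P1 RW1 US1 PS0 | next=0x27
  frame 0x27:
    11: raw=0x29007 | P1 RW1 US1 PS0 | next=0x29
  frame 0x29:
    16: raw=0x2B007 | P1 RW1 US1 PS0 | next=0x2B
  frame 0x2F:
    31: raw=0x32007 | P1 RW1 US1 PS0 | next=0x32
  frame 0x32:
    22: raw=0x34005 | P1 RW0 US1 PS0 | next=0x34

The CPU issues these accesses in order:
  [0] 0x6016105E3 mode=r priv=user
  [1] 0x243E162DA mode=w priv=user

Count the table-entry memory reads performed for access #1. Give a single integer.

Trace:
#0 VA=0x6016105E3 (r,user):
  L0: frame=0x23 idx=24 entry=0x27007 [P=1 RW=1 US=1 PS=0]
  L1: frame=0x27 idx=11 entry=0x29007 [P=1 RW=1 US=1 PS=0]
  L2: frame=0x29 idx=16 entry=0x2B007 [P=1 RW=1 US=1 PS=0]
  ✓ 0x2B5E3  — 3 lookups
#1 VA=0x243E162DA (w,user):
  L0: frame=0x23 idx=9 entry=0x2F007 [P=1 RW=1 US=1 PS=0]
  L1: frame=0x2F idx=31 entry=0x32007 [P=1 RW=1 US=1 PS=0]
  L2: frame=0x32 idx=22 entry=0x34005 [P=1 RW=0 US=1 PS=0]
  ✗ PROTECTION_VIOLATION  [3 reads]

Entries read for #1: 3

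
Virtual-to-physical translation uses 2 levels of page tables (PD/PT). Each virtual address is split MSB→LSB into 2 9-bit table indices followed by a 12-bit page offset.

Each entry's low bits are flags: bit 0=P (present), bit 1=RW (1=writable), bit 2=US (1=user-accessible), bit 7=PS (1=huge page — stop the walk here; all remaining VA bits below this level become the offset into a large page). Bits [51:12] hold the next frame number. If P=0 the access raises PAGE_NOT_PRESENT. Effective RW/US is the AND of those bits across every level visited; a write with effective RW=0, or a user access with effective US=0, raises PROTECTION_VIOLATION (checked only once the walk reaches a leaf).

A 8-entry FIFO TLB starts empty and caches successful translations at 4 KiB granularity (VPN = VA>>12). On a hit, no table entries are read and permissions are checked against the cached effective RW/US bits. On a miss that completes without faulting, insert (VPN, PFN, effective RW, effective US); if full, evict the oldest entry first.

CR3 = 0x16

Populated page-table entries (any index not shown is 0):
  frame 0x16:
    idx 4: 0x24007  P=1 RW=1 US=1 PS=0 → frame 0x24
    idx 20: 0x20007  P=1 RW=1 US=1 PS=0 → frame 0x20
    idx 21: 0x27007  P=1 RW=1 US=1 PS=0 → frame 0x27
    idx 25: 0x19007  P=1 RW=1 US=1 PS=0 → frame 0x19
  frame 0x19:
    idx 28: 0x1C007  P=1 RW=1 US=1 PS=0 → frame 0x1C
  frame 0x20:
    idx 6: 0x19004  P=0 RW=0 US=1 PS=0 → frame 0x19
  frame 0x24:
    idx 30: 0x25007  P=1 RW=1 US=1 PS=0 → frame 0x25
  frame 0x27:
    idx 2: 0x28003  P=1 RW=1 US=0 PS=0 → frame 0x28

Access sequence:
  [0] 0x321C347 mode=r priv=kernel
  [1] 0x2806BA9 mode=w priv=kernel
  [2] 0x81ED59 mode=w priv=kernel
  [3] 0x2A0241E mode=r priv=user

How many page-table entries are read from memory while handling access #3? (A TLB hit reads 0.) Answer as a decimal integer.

Per-access translation:
#0 VA=0x321C347 (r,kernel):
  L0: frame=0x16 idx=25 entry=0x19007 [P=1 RW=1 US=1 PS=0]
  L1: frame=0x19 idx=28 entry=0x1C007 [P=1 RW=1 US=1 PS=0]
  ✓ 0x1C347  — 2 lookups
#1 VA=0x2806BA9 (w,kernel):
  L0: frame=0x16 idx=20 entry=0x20007 [P=1 RW=1 US=1 PS=0]
  L1: frame=0x20 idx=6 entry=0x19004 [P=0 RW=0 US=1 PS=0]
  ⇒ fault: PAGE_NOT_PRESENT  — 2 lookups
#2 VA=0x81ED59 (w,kernel):
  L0: frame=0x16 idx=4 entry=0x24007 [P=1 RW=1 US=1 PS=0]
  L1: frame=0x24 idx=30 entry=0x25007 [P=1 RW=1 US=1 PS=0]
  ✓ 0x25D59  — 2 lookups
#3 VA=0x2A0241E (r,user):
  L0: frame=0x16 idx=21 entry=0x27007 [P=1 RW=1 US=1 PS=0]
  L1: frame=0x27 idx=2 entry=0x28003 [P=1 RW=1 US=0 PS=0]
  ⇒ fault: PROTECTION_VIOLATION  — 2 lookups

Entries read for #3: 2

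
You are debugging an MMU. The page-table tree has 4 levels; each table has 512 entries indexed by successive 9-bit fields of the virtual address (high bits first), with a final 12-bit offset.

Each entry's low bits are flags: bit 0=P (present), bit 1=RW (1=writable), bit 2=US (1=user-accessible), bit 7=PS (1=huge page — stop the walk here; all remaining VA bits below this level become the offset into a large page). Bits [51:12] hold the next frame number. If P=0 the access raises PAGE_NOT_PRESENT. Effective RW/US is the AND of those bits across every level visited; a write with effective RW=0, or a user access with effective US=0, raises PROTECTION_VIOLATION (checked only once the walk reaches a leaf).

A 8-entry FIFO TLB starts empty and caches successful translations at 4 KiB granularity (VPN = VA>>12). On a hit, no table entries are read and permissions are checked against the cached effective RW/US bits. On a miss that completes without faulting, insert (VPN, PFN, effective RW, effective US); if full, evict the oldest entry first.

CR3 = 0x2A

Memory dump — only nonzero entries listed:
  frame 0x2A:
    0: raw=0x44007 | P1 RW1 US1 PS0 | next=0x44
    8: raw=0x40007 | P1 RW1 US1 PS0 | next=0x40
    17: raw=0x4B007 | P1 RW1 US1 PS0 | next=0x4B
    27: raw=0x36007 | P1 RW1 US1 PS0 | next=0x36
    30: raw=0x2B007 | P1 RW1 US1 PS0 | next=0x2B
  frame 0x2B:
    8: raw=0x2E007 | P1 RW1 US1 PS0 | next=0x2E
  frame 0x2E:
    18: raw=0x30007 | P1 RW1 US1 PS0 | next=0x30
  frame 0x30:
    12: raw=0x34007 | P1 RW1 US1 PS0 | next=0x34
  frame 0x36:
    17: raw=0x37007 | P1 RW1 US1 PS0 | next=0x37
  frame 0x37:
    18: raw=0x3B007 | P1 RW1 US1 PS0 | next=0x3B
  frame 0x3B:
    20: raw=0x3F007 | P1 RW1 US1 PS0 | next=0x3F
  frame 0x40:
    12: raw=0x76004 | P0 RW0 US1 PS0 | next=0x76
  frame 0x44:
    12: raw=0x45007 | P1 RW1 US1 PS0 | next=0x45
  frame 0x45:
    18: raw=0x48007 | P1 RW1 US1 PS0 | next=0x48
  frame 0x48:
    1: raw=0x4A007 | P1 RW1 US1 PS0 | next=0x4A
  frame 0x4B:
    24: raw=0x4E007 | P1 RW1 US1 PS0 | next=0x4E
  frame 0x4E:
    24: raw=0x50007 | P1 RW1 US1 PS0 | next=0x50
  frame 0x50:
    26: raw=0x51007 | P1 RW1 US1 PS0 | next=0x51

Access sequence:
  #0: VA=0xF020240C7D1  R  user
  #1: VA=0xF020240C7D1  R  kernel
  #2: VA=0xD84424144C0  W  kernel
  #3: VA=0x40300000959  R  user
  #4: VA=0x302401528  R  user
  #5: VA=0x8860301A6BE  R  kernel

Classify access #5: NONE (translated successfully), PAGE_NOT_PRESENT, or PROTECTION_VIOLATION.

Walk each access:
#0 VA=0xF020240C7D1 (r,user):
  lvl0: tbl 0x2A, slot 30 ⇒ 0x2B007 (P1/RW1/US1/PS0)
  lvl1: tbl 0x2B, slot 8 ⇒ 0x2E007 (P1/RW1/US1/PS0)
  lvl2: tbl 0x2E, slot 18 ⇒ 0x30007 (P1/RW1/US1/PS0)
  lvl3: tbl 0x30, slot 12 ⇒ 0x34007 (P1/RW1/US1/PS0)
  → PA=0x347D1  (4 entries read)
#1 VA=0xF020240C7D1 (r,kernel):
  TLB hit vpn=0xF020240C → PA=0x347D1
#2 VA=0xD84424144C0 (w,kernel):
  lvl0: tbl 0x2A, slot 27 ⇒ 0x36007 (P1/RW1/US1/PS0)
  lvl1: tbl 0x36, slot 17 ⇒ 0x37007 (P1/RW1/US1/PS0)
  lvl2: tbl 0x37, slot 18 ⇒ 0x3B007 (P1/RW1/US1/PS0)
  lvl3: tbl 0x3B, slot 20 ⇒ 0x3F007 (P1/RW1/US1/PS0)
  → PA=0x3F4C0  (4 entries read)
#3 VA=0x40300000959 (r,user):
  lvl0: tbl 0x2A, slot 8 ⇒ 0x40007 (P1/RW1/US1/PS0)
  lvl1: tbl 0x40, slot 12 ⇒ 0x76004 (P0/RW0/US1/PS0)
  ⇒ fault: PAGE_NOT_PRESENT  — 2 lookups
#4 VA=0x302401528 (r,user):
  lvl0: tbl 0x2A, slot 0 ⇒ 0x44007 (P1/RW1/US1/PS0)
  lvl1: tbl 0x44, slot 12 ⇒ 0x45007 (P1/RW1/US1/PS0)
  lvl2: tbl 0x45, slot 18 ⇒ 0x48007 (P1/RW1/US1/PS0)
  lvl3: tbl 0x48, slot 1 ⇒ 0x4A007 (P1/RW1/US1/PS0)
  → PA=0x4A528  (4 entries read)
#5 VA=0x8860301A6BE (r,kernel):
  lvl0: tbl 0x2A, slot 17 ⇒ 0x4B007 (P1/RW1/US1/PS0)
  lvl1: tbl 0x4B, slot 24 ⇒ 0x4E007 (P1/RW1/US1/PS0)
  lvl2: tbl 0x4E, slot 24 ⇒ 0x50007 (P1/RW1/US1/PS0)
  lvl3: tbl 0x50, slot 26 ⇒ 0x51007 (P1/RW1/US1/PS0)
  → PA=0x516BE  (4 entries read)

Access #5 fault: NONE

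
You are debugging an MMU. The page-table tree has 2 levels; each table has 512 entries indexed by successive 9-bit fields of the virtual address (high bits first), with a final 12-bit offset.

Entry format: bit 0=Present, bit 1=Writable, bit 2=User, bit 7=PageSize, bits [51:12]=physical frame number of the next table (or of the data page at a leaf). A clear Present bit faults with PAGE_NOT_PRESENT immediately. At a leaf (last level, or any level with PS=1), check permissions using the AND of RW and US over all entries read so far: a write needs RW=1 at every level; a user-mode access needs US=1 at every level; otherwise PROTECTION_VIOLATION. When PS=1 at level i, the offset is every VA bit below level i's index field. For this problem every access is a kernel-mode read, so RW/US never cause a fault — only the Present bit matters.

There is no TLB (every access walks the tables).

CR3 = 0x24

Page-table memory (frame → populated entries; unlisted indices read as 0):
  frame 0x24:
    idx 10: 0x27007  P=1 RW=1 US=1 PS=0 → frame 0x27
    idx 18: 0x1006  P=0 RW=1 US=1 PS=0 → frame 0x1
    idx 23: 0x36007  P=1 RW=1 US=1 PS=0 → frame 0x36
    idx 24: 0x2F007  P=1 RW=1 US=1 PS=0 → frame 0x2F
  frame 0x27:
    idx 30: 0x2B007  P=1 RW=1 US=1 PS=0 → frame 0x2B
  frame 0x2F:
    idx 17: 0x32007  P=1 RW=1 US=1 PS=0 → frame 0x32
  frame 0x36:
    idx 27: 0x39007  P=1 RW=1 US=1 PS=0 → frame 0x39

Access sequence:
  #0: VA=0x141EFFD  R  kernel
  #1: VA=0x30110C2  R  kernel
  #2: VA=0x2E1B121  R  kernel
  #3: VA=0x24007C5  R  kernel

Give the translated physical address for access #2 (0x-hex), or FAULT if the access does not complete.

Trace:
#0 VA=0x141EFFD (r,kernel):
  L0: frame=0x24 idx=10 entry=0x27007 [P=1 RW=1 US=1 PS=0]
  L1: frame=0x27 idx=30 entry=0x2B007 [P=1 RW=1 US=1 PS=0]
  ⇒ phys 0x2BFFD  [2 reads]
#1 VA=0x30110C2 (r,kernel):
  L0: frame=0x24 idx=24 entry=0x2F007 [P=1 RW=1 US=1 PS=0]
  L1: frame=0x2F idx=17 entry=0x32007 [P=1 RW=1 US=1 PS=0]
  ⇒ phys 0x320C2  [2 reads]
#2 VA=0x2E1B121 (r,kernel):
  L0: frame=0x24 idx=23 entry=0x36007 [P=1 RW=1 US=1 PS=0]
  L1: frame=0x36 idx=27 entry=0x39007 [P=1 RW=1 US=1 PS=0]
  ⇒ phys 0x39121  [2 reads]
#3 VA=0x24007C5 (r,kernel):
  L0: frame=0x24 idx=18 entry=0x1006 [P=0 RW=1 US=1 PS=0]
  ✗ PAGE_NOT_PRESENT  [1 reads]

Access #2 PA: 0x39121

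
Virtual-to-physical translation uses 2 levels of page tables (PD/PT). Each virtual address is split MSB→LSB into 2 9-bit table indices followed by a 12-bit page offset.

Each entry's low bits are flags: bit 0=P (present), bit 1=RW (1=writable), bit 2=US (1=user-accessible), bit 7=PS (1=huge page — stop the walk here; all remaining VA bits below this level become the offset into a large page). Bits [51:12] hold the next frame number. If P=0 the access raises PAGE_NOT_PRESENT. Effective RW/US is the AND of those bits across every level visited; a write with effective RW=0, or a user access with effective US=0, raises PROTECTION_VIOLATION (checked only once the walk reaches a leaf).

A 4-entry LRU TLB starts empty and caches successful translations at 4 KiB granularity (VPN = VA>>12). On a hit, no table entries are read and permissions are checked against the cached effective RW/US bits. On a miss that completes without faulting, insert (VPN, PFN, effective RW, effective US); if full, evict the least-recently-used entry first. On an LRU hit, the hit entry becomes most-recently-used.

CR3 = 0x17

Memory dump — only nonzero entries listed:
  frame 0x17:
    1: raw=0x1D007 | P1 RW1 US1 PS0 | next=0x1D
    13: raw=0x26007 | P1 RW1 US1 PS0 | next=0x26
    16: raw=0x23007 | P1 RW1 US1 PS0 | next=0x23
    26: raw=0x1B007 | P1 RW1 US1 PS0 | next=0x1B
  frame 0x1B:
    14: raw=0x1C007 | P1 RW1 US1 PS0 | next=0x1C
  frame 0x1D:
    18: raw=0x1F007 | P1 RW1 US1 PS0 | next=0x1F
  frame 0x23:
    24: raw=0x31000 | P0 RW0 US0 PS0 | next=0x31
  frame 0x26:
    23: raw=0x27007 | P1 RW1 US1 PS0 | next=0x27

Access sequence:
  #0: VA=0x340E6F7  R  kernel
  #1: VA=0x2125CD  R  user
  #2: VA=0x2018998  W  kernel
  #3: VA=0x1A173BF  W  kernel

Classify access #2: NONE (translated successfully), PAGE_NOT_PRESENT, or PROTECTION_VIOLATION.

Per-access translation:
#0 VA=0x340E6F7 (r,kernel):
  [0] read 0x17 idx=26: raw=0x1B007 flags P=1 W=1 U=1 S=0
  [1] read 0x1B idx=14: raw=0x1C007 flags P=1 W=1 U=1 S=0
  ⇒ phys 0x1C6F7  [2 reads]
#1 VA=0x2125CD (r,user):
  [0] read 0x17 idx=1: raw=0x1D007 flags P=1 W=1 U=1 S=0
  [1] read 0x1D idx=18: raw=0x1F007 flags P=1 W=1 U=1 S=0
  ⇒ phys 0x1F5CD  [2 reads]
#2 VA=0x2018998 (w,kernel):
  [0] read 0x17 idx=16: raw=0x23007 flags P=1 W=1 U=1 S=0
  [1] read 0x23 idx=24: raw=0x31000 flags P=0 W=0 U=0 S=0
  ⇒ fault: PAGE_NOT_PRESENT  — 2 lookups
#3 VA=0x1A173BF (w,kernel):
  [0] read 0x17 idx=13: raw=0x26007 flags P=1 W=1 U=1 S=0
  [1] read 0x26 idx=23: raw=0x27007 flags P=1 W=1 U=1 S=0
  ⇒ phys 0x273BF  [2 reads]

Access #2 fault: PAGE_NOT_PRESENT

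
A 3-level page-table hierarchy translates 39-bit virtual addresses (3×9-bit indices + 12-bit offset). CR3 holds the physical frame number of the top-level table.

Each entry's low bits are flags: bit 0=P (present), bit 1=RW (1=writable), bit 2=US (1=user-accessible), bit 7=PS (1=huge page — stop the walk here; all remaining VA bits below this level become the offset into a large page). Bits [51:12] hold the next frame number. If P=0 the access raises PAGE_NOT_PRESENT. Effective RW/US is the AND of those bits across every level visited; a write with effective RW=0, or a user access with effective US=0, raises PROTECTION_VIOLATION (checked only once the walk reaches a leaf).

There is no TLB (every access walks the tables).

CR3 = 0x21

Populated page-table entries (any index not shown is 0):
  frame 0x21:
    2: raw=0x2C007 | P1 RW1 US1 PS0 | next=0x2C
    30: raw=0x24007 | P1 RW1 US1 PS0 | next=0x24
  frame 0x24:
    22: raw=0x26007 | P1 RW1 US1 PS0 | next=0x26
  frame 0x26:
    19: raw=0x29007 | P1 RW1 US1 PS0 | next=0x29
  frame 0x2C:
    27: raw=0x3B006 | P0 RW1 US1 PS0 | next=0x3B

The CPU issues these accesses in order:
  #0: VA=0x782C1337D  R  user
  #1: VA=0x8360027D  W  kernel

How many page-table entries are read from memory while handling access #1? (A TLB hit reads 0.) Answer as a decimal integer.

Per-access translation:
#0 VA=0x782C1337D (r,user):
  L0: frame=0x21 idx=30 entry=0x24007 [P=1 RW=1 US=1 PS=0]
  L1: frame=0x24 idx=22 entry=0x26007 [P=1 RW=1 US=1 PS=0]
  L2: frame=0x26 idx=19 entry=0x29007 [P=1 RW=1 US=1 PS=0]
  ✓ 0x2937D  — 3 lookups
#1 VA=0x8360027D (w,kernel):
  L0: frame=0x21 idx=2 entry=0x2C007 [P=1 RW=1 US=1 PS=0]
  L1: frame=0x2C idx=27 entry=0x3B006 [P=0 RW=1 US=1 PS=0]
  ⇒ fault: PAGE_NOT_PRESENT  — 2 lookups

Entries read for #1: 2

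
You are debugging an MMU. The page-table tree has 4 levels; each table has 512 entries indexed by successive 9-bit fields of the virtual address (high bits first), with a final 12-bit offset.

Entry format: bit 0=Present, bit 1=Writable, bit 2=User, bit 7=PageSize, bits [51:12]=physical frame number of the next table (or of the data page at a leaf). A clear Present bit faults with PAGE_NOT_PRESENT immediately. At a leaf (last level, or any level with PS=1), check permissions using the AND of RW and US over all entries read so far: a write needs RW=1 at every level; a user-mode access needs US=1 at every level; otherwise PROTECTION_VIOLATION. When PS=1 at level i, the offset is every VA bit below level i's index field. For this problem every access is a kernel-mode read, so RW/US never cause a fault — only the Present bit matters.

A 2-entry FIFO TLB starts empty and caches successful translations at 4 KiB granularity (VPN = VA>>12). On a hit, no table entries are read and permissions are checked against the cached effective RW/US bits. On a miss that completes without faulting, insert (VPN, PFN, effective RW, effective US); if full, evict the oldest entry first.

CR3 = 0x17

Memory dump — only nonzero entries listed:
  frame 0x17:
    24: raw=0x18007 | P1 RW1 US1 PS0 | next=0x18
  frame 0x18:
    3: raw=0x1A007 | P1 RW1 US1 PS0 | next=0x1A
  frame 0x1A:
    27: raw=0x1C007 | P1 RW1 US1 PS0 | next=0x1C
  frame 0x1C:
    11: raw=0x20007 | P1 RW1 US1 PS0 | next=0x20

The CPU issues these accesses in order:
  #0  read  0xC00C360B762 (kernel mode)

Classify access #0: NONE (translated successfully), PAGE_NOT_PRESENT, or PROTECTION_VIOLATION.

Walk each access:
#0 VA=0xC00C360B762 (r,kernel):
  L0 @0x17[24] → 0x18007  P=1,RW=1,US=1,PS=0
  L1 @0x18[3] → 0x1A007  P=1,RW=1,US=1,PS=0
  L2 @0x1A[27] → 0x1C007  P=1,RW=1,US=1,PS=0
  L3 @0x1C[11] → 0x20007  P=1,RW=1,US=1,PS=0
  ✓ 0x20762  — 4 lookups

Access #0 fault: NONE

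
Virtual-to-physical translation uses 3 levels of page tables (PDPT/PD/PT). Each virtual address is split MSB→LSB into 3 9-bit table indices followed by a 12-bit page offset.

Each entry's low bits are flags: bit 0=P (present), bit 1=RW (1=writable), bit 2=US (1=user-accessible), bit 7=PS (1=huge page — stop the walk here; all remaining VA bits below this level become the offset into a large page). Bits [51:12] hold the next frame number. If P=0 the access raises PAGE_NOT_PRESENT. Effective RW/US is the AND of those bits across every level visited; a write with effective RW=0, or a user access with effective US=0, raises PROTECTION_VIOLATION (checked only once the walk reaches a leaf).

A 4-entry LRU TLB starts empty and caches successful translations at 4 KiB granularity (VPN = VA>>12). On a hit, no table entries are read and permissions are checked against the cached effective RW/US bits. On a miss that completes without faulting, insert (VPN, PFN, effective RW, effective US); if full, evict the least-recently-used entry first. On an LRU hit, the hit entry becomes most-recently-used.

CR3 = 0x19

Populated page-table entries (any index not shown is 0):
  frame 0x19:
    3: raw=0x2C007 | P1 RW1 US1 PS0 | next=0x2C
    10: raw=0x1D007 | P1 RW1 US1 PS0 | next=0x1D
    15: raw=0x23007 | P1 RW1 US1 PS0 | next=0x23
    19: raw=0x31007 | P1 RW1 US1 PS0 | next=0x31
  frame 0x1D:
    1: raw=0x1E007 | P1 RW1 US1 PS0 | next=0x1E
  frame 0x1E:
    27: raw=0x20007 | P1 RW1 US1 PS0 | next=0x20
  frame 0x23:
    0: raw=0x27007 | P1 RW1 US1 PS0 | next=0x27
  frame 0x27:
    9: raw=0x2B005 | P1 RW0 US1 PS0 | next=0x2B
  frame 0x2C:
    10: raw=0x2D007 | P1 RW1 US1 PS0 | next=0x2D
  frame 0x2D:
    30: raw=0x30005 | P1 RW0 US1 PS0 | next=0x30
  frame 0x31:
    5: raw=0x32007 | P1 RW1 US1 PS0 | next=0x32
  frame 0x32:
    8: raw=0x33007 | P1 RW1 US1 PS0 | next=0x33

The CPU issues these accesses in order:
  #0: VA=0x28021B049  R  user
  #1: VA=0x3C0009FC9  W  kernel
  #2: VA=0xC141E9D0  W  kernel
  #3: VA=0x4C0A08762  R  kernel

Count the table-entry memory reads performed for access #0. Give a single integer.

Walk each access:
#0 VA=0x28021B049 (r,user):
  [0] read 0x19 idx=10: raw=0x1D007 flags P=1 W=1 U=1 S=0
  [1] read 0x1D idx=1: raw=0x1E007 flags P=1 W=1 U=1 S=0
  [2] read 0x1E idx=27: raw=0x20007 flags P=1 W=1 U=1 S=0
  → PA=0x20049  (3 entries read)
#1 VA=0x3C0009FC9 (w,kernel):
  [0] read 0x19 idx=15: raw=0x23007 flags P=1 W=1 U=1 S=0
  [1] read 0x23 idx=0: raw=0x27007 flags P=1 W=1 U=1 S=0
  [2] read 0x27 idx=9: raw=0x2B005 flags P=1 W=0 U=1 S=0
  ⇒ fault: PROTECTION_VIOLATION  — 3 lookups
#2 VA=0xC141E9D0 (w,kernel):
  [0] read 0x19 idx=3: raw=0x2C007 flags P=1 W=1 U=1 S=0
  [1] read 0x2C idx=10: raw=0x2D007 flags P=1 W=1 U=1 S=0
  [2] read 0x2D idx=30: raw=0x30005 flags P=1 W=0 U=1 S=0
  ⇒ fault: PROTECTION_VIOLATION  — 3 lookups
#3 VA=0x4C0A08762 (r,kernel):
  [0] read 0x19 idx=19: raw=0x31007 flags P=1 W=1 U=1 S=0
  [1] read 0x31 idx=5: raw=0x32007 flags P=1 W=1 U=1 S=0
  [2] read 0x32 idx=8: raw=0x33007 flags P=1 W=1 U=1 S=0
  → PA=0x33762  (3 entries read)

Entries read for #0: 3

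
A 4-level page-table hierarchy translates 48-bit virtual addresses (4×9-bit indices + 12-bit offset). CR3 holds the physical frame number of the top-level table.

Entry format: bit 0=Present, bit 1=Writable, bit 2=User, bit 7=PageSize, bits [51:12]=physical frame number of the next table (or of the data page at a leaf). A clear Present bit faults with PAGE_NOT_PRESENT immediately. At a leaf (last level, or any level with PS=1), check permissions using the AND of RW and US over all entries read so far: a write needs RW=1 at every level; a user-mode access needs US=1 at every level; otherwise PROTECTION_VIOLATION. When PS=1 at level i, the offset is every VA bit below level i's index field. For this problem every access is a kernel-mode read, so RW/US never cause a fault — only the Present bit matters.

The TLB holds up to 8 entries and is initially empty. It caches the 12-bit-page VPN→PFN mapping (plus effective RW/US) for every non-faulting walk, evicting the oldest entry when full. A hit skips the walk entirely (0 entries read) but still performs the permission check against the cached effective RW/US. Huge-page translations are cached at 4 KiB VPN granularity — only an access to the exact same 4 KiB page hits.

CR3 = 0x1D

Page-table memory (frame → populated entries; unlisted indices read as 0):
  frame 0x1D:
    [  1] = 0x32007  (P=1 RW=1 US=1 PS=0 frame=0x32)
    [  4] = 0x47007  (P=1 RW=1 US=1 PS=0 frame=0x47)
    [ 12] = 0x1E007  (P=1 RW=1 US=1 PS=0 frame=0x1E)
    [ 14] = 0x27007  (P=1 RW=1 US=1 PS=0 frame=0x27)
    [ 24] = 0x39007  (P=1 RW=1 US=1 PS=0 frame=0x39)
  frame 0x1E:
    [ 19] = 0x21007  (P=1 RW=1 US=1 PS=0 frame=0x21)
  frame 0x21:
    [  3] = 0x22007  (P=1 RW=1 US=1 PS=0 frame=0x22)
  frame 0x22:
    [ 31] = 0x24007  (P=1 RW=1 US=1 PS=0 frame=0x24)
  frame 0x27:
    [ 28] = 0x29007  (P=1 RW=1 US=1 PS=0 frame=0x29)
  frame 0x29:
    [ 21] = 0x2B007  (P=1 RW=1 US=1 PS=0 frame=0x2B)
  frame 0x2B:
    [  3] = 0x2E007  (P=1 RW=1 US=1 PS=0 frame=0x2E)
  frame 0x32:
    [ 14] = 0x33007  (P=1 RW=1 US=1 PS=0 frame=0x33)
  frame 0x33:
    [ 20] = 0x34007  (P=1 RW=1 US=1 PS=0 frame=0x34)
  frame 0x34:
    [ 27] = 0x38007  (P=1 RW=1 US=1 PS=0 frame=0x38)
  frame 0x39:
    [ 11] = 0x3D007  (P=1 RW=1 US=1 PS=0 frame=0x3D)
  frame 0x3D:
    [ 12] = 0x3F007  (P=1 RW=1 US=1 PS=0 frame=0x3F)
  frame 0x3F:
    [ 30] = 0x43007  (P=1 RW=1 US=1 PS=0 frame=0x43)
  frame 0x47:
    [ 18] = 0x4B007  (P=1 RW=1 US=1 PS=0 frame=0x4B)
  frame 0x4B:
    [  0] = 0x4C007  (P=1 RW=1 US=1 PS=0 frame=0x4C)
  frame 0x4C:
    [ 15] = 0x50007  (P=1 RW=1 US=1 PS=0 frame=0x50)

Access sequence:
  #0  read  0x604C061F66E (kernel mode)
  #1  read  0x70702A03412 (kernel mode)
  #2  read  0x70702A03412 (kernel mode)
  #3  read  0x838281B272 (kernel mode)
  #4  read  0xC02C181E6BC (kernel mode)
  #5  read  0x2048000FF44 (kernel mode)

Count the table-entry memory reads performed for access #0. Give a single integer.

Walk each access:
#0 VA=0x604C061F66E (r,kernel):
  lvl0: tbl 0x1D, slot 12 ⇒ 0x1E007 (P1/RW1/US1/PS0)
  lvl1: tbl 0x1E, slot 19 ⇒ 0x21007 (P1/RW1/US1/PS0)
  lvl2: tbl 0x21, slot 3 ⇒ 0x22007 (P1/RW1/US1/PS0)
  lvl3: tbl 0x22, slot 31 ⇒ 0x24007 (P1/RW1/US1/PS0)
  ✓ 0x2466E  — 4 lookups
#1 VA=0x70702A03412 (r,kernel):
  lvl0: tbl 0x1D, slot 14 ⇒ 0x27007 (P1/RW1/US1/PS0)
  lvl1: tbl 0x27, slot 28 ⇒ 0x29007 (P1/RW1/US1/PS0)
  lvl2: tbl 0x29, slot 21 ⇒ 0x2B007 (P1/RW1/US1/PS0)
  lvl3: tbl 0x2B, slot 3 ⇒ 0x2E007 (P1/RW1/US1/PS0)
  ✓ 0x2E412  — 4 lookups
#2 VA=0x70702A03412 (r,kernel):
  TLB hit vpn=0x70702A03 → PA=0x2E412
#3 VA=0x838281B272 (r,kernel):
  lvl0: tbl 0x1D, slot 1 ⇒ 0x32007 (P1/RW1/US1/PS0)
  lvl1: tbl 0x32, slot 14 ⇒ 0x33007 (P1/RW1/US1/PS0)
  lvl2: tbl 0x33, slot 20 ⇒ 0x34007 (P1/RW1/US1/PS0)
  lvl3: tbl 0x34, slot 27 ⇒ 0x38007 (P1/RW1/US1/PS0)
  ✓ 0x38272  — 4 lookups
#4 VA=0xC02C181E6BC (r,kernel):
  lvl0: tbl 0x1D, slot 24 ⇒ 0x39007 (P1/RW1/US1/PS0)
  lvl1: tbl 0x39, slot 11 ⇒ 0x3D007 (P1/RW1/US1/PS0)
  lvl2: tbl 0x3D, slot 12 ⇒ 0x3F007 (P1/RW1/US1/PS0)
  lvl3: tbl 0x3F, slot 30 ⇒ 0x43007 (P1/RW1/US1/PS0)
  ✓ 0x436BC  — 4 lookups
#5 VA=0x2048000FF44 (r,kernel):
  lvl0: tbl 0x1D, slot 4 ⇒ 0x47007 (P1/RW1/US1/PS0)
  lvl1: tbl 0x47, slot 18 ⇒ 0x4B007 (P1/RW1/US1/PS0)
  lvl2: tbl 0x4B, slot 0 ⇒ 0x4C007 (P1/RW1/US1/PS0)
  lvl3: tbl 0x4C, slot 15 ⇒ 0x50007 (P1/RW1/US1/PS0)
  ✓ 0x50F44  — 4 lookups

Entries read for #0: 4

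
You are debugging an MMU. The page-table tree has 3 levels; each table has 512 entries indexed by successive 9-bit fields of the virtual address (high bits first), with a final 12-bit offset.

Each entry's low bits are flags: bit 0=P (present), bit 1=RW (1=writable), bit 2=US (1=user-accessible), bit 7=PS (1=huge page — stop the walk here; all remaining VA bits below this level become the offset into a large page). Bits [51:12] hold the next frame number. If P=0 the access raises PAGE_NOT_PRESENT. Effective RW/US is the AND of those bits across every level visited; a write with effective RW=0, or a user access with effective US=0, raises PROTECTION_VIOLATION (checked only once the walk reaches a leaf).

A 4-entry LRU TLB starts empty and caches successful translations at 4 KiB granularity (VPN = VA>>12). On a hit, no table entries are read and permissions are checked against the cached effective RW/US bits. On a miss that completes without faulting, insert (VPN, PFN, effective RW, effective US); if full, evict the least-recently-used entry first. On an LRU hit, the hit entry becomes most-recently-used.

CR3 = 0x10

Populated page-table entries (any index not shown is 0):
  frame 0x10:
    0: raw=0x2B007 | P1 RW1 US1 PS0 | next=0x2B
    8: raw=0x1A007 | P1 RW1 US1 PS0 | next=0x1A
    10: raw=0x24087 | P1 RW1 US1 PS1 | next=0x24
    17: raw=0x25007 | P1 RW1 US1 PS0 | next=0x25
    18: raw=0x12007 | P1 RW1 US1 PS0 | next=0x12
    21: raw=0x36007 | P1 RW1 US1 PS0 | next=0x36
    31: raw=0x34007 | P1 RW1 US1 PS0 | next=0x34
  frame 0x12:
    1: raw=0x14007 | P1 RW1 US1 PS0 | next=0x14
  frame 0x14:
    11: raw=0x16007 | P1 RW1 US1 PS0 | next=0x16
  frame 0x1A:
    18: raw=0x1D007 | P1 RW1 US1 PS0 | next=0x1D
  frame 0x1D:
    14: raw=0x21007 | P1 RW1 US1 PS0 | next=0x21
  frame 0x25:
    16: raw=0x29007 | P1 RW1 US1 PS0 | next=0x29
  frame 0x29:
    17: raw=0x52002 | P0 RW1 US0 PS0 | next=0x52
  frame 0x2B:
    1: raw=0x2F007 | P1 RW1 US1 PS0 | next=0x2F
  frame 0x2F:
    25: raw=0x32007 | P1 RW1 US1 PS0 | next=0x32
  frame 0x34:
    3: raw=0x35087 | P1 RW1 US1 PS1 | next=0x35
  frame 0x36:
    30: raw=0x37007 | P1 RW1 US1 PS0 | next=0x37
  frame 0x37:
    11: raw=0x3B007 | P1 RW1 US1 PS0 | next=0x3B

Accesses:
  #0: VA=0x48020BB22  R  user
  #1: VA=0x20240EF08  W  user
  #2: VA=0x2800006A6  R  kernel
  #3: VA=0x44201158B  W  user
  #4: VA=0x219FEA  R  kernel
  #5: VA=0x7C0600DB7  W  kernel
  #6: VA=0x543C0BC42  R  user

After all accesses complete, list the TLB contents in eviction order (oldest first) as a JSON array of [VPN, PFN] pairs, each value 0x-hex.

Walk each access:
#0 VA=0x48020BB22 (r,user):
  lvl0: tbl 0x10, slot 18 ⇒ 0x12007 (P1/RW1/US1/PS0)
  lvl1: tbl 0x12, slot 1 ⇒ 0x14007 (P1/RW1/US1/PS0)
  lvl2: tbl 0x14, slot 11 ⇒ 0x16007 (P1/RW1/US1/PS0)
  ⇒ phys 0x16B22  [3 reads]
#1 VA=0x20240EF08 (w,user):
  lvl0: tbl 0x10, slot 8 ⇒ 0x1A007 (P1/RW1/US1/PS0)
  lvl1: tbl 0x1A, slot 18 ⇒ 0x1D007 (P1/RW1/US1/PS0)
  lvl2: tbl 0x1D, slot 14 ⇒ 0x21007 (P1/RW1/US1/PS0)
  ⇒ phys 0x21F08  [3 reads]
#2 VA=0x2800006A6 (r,kernel):
  lvl0: tbl 0x10, slot 10 ⇒ 0x24087 (P1/RW1/US1/PS1)
  ⇒ phys 0x246A6 (huge @L0)  [1 reads]
#3 VA=0x44201158B (w,user):
  lvl0: tbl 0x10, slot 17 ⇒ 0x25007 (P1/RW1/US1/PS0)
  lvl1: tbl 0x25, slot 16 ⇒ 0x29007 (P1/RW1/US1/PS0)
  lvl2: tbl 0x29, slot 17 ⇒ 0x52002 (P0/RW1/US0/PS0)
  → PAGE_NOT_PRESENT  (3 entries read)
#4 VA=0x219FEA (r,kernel):
  lvl0: tbl 0x10, slot 0 ⇒ 0x2B007 (P1/RW1/US1/PS0)
  lvl1: tbl 0x2B, slot 1 ⇒ 0x2F007 (P1/RW1/US1/PS0)
  lvl2: tbl 0x2F, slot 25 ⇒ 0x32007 (P1/RW1/US1/PS0)
  ⇒ phys 0x32FEA  [3 reads]
#5 VA=0x7C0600DB7 (w,kernel):
  lvl0: tbl 0x10, slot 31 ⇒ 0x34007 (P1/RW1/US1/PS0)
  lvl1: tbl 0x34, slot 3 ⇒ 0x35087 (P1/RW1/US1/PS1)
  ⇒ phys 0x35DB7 (huge @L1)  [2 reads]
#6 VA=0x543C0BC42 (r,user):
  lvl0: tbl 0x10, slot 21 ⇒ 0x36007 (P1/RW1/US1/PS0)
  lvl1: tbl 0x36, slot 30 ⇒ 0x37007 (P1/RW1/US1/PS0)
  lvl2: tbl 0x37, slot 11 ⇒ 0x3B007 (P1/RW1/US1/PS0)
  ⇒ phys 0x3BC42  [3 reads]

TLB: [["0x280000", "0x24"], ["0x219", "0x32"], ["0x7C0600", "0x35"], ["0x543C0B", "0x3B"]]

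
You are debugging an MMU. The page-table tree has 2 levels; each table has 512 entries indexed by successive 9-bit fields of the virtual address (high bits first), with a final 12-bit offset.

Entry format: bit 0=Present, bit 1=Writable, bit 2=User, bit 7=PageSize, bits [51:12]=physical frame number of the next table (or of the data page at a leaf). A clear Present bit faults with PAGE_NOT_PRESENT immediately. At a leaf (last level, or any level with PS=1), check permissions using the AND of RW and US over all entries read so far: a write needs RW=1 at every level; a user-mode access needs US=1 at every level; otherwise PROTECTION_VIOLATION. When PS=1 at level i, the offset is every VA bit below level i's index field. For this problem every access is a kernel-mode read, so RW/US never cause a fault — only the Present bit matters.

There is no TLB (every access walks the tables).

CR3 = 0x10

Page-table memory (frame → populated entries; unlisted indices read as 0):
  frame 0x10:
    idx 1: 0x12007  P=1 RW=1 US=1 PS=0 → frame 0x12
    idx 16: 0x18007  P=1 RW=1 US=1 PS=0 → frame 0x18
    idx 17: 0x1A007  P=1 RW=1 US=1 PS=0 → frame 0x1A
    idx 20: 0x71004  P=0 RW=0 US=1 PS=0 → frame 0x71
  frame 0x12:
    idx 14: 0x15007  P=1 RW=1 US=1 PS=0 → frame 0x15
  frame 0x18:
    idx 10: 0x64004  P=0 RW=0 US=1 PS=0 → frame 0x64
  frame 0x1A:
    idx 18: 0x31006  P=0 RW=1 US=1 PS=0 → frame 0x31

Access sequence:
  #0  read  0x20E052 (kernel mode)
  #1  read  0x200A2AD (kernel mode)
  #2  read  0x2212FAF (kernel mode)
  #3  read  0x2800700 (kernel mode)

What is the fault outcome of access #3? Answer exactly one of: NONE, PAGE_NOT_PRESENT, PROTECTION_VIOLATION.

Trace:
#0 VA=0x20E052 (r,kernel):
  L0: frame=0x10 idx=1 entry=0x12007 [P=1 RW=1 US=1 PS=0]
  L1: frame=0x12 idx=14 entry=0x15007 [P=1 RW=1 US=1 PS=0]
  ✓ 0x15052  — 2 lookups
#1 VA=0x200A2AD (r,kernel):
  L0: frame=0x10 idx=16 entry=0x18007 [P=1 RW=1 US=1 PS=0]
  L1: frame=0x18 idx=10 entry=0x64004 [P=0 RW=0 US=1 PS=0]
  → PAGE_NOT_PRESENT  (2 entries read)
#2 VA=0x2212FAF (r,kernel):
  L0: frame=0x10 idx=17 entry=0x1A007 [P=1 RW=1 US=1 PS=0]
  L1: frame=0x1A idx=18 entry=0x31006 [P=0 RW=1 US=1 PS=0]
  → PAGE_NOT_PRESENT  (2 entries read)
#3 VA=0x2800700 (r,kernel):
  L0: frame=0x10 idx=20 entry=0x71004 [P=0 RW=0 US=1 PS=0]
  → PAGE_NOT_PRESENT  (1 entries read)

Access #3 fault: PAGE_NOT_PRESENT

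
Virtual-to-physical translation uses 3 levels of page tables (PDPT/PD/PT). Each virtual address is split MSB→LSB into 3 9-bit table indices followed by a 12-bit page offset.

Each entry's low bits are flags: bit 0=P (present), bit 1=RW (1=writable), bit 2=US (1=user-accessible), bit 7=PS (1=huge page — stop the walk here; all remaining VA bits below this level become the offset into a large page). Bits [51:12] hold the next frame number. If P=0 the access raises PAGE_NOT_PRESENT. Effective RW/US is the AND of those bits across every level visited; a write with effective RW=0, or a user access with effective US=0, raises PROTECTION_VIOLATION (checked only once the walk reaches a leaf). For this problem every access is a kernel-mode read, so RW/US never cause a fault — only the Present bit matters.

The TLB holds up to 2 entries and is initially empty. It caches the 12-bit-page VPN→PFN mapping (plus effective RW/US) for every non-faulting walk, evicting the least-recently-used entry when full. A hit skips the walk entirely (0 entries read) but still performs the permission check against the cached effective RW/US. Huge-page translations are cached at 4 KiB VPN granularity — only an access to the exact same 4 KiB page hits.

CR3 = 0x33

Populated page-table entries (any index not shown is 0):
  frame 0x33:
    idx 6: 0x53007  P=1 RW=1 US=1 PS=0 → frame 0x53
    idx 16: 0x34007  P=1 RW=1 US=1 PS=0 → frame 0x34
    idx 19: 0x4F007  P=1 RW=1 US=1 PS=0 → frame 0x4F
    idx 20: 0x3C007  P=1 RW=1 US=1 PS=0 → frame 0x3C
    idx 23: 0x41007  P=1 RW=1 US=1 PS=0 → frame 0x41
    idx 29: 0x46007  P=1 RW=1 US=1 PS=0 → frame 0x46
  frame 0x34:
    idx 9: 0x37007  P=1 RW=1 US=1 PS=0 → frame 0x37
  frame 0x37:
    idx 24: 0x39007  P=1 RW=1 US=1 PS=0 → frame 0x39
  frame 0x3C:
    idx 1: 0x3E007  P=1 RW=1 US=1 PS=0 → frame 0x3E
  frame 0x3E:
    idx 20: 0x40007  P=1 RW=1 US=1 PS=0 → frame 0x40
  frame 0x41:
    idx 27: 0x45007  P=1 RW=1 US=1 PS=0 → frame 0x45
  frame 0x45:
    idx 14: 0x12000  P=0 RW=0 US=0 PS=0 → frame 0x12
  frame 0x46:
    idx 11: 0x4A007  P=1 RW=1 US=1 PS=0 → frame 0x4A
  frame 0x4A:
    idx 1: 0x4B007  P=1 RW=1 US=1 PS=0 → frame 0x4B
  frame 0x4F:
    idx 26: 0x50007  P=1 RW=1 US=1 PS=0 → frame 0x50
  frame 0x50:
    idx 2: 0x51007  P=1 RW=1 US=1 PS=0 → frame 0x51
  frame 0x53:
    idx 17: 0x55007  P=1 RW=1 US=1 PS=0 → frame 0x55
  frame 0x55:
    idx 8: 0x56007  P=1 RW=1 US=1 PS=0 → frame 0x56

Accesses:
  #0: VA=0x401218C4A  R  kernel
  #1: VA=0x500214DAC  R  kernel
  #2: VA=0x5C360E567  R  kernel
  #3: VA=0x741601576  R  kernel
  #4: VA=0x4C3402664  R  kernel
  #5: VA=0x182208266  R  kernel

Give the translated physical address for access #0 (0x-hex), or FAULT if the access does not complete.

Trace:
#0 VA=0x401218C4A (r,kernel):
  L0 @0x33[16] → 0x34007  P=1,RW=1,US=1,PS=0
  L1 @0x34[9] → 0x37007  P=1,RW=1,US=1,PS=0
  L2 @0x37[24] → 0x39007  P=1,RW=1,US=1,PS=0
  → PA=0x39C4A  (3 entries read)
#1 VA=0x500214DAC (r,kernel):
  L0 @0x33[20] → 0x3C007  P=1,RW=1,US=1,PS=0
  L1 @0x3C[1] → 0x3E007  P=1,RW=1,US=1,PS=0
  L2 @0x3E[20] → 0x40007  P=1,RW=1,US=1,PS=0
  → PA=0x40DAC  (3 entries read)
#2 VA=0x5C360E567 (r,kernel):
  L0 @0x33[23] → 0x41007  P=1,RW=1,US=1,PS=0
  L1 @0x41[27] → 0x45007  P=1,RW=1,US=1,PS=0
  L2 @0x45[14] → 0x12000  P=0,RW=0,US=0,PS=0
  → PAGE_NOT_PRESENT  (3 entries read)
#3 VA=0x741601576 (r,kernel):
  L0 @0x33[29] → 0x46007  P=1,RW=1,US=1,PS=0
  L1 @0x46[11] → 0x4A007  P=1,RW=1,US=1,PS=0
  L2 @0x4A[1] → 0x4B007  P=1,RW=1,US=1,PS=0
  → PA=0x4B576  (3 entries read)
#4 VA=0x4C3402664 (r,kernel):
  L0 @0x33[19] → 0x4F007  P=1,RW=1,US=1,PS=0
  L1 @0x4F[26] → 0x50007  P=1,RW=1,US=1,PS=0
  L2 @0x50[2] → 0x51007  P=1,RW=1,US=1,PS=0
  → PA=0x51664  (3 entries read)
#5 VA=0x182208266 (r,kernel):
  L0 @0x33[6] → 0x53007  P=1,RW=1,US=1,PS=0
  L1 @0x53[17] → 0x55007  P=1,RW=1,US=1,PS=0
  L2 @0x55[8] → 0x56007  P=1,RW=1,US=1,PS=0
  → PA=0x56266  (3 entries read)

Access #0 PA: 0x39C4A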